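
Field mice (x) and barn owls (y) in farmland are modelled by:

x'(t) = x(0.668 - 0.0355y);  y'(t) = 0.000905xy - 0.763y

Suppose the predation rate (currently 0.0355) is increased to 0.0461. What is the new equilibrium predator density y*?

At the interior fixed point, setting dx/dt = 0 with x > 0 fixes y* = (prey growth rate)/(xy coefficient) — independent of the other coefficients.
With the change, y* = 0.668/0.0461 = 14.5; it falls from 18.8.

y* ≈ 14.5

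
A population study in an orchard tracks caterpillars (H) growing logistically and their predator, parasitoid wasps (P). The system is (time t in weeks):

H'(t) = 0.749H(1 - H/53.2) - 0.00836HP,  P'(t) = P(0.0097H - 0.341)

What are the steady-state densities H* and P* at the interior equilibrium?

H* ≈ 35.2, P* ≈ 30.4

From dP/dt = 0 with P > 0: 0.0097H* = 0.341, so H* = 35.2.
Substitute into dH/dt = 0: 0.749(1 - 35.2/53.2) = 0.00836P*.
The bracket is 0.339, giving P* = 0.254/0.00836 = 30.4.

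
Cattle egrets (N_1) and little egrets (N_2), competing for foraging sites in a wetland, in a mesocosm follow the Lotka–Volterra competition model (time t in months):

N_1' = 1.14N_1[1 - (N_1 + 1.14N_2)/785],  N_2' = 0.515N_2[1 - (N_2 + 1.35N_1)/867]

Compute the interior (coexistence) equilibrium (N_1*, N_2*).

Setting both brackets to zero gives the nullclines N_1 + 1.14N_2 = 785 and 1.35N_1 + N_2 = 867.
Substituting N_2 = 867 - 1.35N_1 into the first: N_1(1 - 1.14·1.35) = 785 - 1.14·867.
So N_1* = -203/-0.539 = 377, and then N_2* = 867 - 1.35·377 = 358.

N_1* ≈ 377, N_2* ≈ 358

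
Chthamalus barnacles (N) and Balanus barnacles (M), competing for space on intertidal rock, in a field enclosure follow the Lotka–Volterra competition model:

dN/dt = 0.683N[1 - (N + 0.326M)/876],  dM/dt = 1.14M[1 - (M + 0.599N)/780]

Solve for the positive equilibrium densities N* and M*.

Setting both brackets to zero gives the nullclines N + 0.326M = 876 and 0.599N + M = 780.
Substituting M = 780 - 0.599N into the first: N(1 - 0.326·0.599) = 876 - 0.326·780.
So N* = 622/0.805 = 773, and then M* = 780 - 0.599·773 = 317.

N* ≈ 773, M* ≈ 317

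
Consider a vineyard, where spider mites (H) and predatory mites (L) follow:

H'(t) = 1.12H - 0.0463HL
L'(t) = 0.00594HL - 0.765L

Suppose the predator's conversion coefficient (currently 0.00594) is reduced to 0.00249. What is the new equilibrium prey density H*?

At the interior fixed point, setting dL/dt = 0 with L > 0 fixes H* = (predator death rate)/(HL coefficient) — independent of the other coefficients.
With the change, H* = 0.765/0.00249 = 307; it rises from 129.

H* ≈ 307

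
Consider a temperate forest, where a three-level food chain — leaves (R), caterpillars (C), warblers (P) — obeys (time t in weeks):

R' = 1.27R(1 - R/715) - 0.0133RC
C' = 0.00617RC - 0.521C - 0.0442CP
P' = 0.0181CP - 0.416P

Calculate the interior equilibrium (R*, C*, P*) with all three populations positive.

R* ≈ 543, C* ≈ 23, P* ≈ 64

From dP/dt = 0: 0.0181C* = 0.416, so C* = 23.
From dR/dt = 0: 1.27(1 - R*/715) = 0.0133·23, giving R* = 715·(1 - 0.241) = 543.
From dC/dt = 0: 0.00617·543 - 0.521 = 0.0442P*, so P* = 2.83/0.0442 = 64.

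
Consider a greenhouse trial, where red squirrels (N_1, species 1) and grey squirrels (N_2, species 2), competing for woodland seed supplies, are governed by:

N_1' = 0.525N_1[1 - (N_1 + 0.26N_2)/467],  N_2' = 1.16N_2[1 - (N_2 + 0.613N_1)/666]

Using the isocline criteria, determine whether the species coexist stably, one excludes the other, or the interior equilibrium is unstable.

Compare the nullcline intercepts: K1/α12 = 467/0.26 = 1800 > K2 = 666; K2/α21 = 666/0.613 = 1090 > K1 = 467.
Since both inequalities hold, each species can invade when rare, so the interior equilibrium is stable.

stable coexistence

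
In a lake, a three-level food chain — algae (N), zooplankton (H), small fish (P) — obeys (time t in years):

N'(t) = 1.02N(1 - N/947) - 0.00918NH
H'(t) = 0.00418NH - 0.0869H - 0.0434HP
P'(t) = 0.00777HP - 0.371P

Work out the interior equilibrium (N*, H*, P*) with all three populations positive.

From dP/dt = 0: 0.00777H* = 0.371, so H* = 47.7.
From dN/dt = 0: 1.02(1 - N*/947) = 0.00918·47.7, giving N* = 947·(1 - 0.43) = 540.
From dH/dt = 0: 0.00418·540 - 0.0869 = 0.0434P*, so P* = 2.17/0.0434 = 50.

N* ≈ 540, H* ≈ 47.7, P* ≈ 50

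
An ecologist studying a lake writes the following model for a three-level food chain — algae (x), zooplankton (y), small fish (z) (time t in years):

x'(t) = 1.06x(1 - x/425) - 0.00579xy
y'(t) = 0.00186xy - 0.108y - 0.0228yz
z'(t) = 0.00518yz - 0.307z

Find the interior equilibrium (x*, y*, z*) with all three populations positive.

x* ≈ 287, y* ≈ 59.3, z* ≈ 18.7

From dz/dt = 0: 0.00518y* = 0.307, so y* = 59.3.
From dx/dt = 0: 1.06(1 - x*/425) = 0.00579·59.3, giving x* = 425·(1 - 0.324) = 287.
From dy/dt = 0: 0.00186·287 - 0.108 = 0.0228z*, so z* = 0.427/0.0228 = 18.7.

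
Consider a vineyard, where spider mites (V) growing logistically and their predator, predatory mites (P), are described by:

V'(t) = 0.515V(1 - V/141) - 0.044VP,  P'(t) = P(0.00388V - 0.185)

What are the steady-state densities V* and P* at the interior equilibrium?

From dP/dt = 0 with P > 0: 0.00388V* = 0.185, so V* = 47.7.
Substitute into dV/dt = 0: 0.515(1 - 47.7/141) = 0.044P*.
The bracket is 0.662, giving P* = 0.341/0.044 = 7.75.

V* ≈ 47.7, P* ≈ 7.75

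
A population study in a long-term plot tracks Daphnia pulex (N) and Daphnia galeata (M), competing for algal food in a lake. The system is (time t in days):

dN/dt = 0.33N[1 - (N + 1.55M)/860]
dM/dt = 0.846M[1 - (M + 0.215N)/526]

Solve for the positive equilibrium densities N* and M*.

N* ≈ 67, M* ≈ 512

Setting both brackets to zero gives the nullclines N + 1.55M = 860 and 0.215N + M = 526.
Substituting M = 526 - 0.215N into the first: N(1 - 1.55·0.215) = 860 - 1.55·526.
So N* = 44.7/0.667 = 67, and then M* = 526 - 0.215·67 = 512.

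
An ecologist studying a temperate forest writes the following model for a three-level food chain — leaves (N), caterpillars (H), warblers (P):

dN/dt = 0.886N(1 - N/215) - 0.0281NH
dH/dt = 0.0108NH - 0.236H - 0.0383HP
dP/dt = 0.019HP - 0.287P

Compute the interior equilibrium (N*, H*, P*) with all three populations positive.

N* ≈ 112, H* ≈ 15.1, P* ≈ 25.4

From dP/dt = 0: 0.019H* = 0.287, so H* = 15.1.
From dN/dt = 0: 0.886(1 - N*/215) = 0.0281·15.1, giving N* = 215·(1 - 0.479) = 112.
From dH/dt = 0: 0.0108·112 - 0.236 = 0.0383P*, so P* = 0.974/0.0383 = 25.4.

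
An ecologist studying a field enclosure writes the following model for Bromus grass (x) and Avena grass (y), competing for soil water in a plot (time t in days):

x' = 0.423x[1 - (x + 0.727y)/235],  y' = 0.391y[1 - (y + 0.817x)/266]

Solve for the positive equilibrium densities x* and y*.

Setting both brackets to zero gives the nullclines x + 0.727y = 235 and 0.817x + y = 266.
Substituting y = 266 - 0.817x into the first: x(1 - 0.727·0.817) = 235 - 0.727·266.
So x* = 41.6/0.406 = 102, and then y* = 266 - 0.817·102 = 182.

x* ≈ 102, y* ≈ 182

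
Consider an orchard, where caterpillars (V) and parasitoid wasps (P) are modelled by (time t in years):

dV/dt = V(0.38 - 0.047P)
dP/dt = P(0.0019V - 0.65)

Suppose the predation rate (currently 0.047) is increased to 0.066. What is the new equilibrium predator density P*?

At the interior fixed point, setting dV/dt = 0 with V > 0 fixes P* = (prey growth rate)/(VP coefficient) — independent of the other coefficients.
With the change, P* = 0.38/0.066 = 5.76; it falls from 8.09.

P* ≈ 5.76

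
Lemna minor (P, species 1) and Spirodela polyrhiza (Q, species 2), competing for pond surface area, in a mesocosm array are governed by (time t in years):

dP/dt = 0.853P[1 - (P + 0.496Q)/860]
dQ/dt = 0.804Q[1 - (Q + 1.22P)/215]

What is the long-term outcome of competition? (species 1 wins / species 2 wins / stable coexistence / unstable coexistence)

Compare the nullcline intercepts: K1/α12 = 860/0.496 = 1730 > K2 = 215; K2/α21 = 215/1.22 = 176 < K1 = 860.
Since the inequalities point opposite ways, species 1 can invade but species 2 cannot.

species 1 excludes species 2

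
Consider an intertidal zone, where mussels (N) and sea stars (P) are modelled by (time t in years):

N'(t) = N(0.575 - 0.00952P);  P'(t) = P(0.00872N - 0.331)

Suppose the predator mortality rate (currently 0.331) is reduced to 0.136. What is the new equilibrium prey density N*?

N* ≈ 15.6

At the interior fixed point, setting dP/dt = 0 with P > 0 fixes N* = (predator death rate)/(NP coefficient) — independent of the other coefficients.
With the change, N* = 0.136/0.00872 = 15.6; it falls from 38.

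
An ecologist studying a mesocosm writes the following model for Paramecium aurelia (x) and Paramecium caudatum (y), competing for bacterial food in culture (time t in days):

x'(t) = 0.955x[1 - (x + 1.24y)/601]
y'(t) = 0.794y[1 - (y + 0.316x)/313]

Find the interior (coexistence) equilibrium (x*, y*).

Setting both brackets to zero gives the nullclines x + 1.24y = 601 and 0.316x + y = 313.
Substituting y = 313 - 0.316x into the first: x(1 - 1.24·0.316) = 601 - 1.24·313.
So x* = 213/0.608 = 350, and then y* = 313 - 0.316·350 = 202.

x* ≈ 350, y* ≈ 202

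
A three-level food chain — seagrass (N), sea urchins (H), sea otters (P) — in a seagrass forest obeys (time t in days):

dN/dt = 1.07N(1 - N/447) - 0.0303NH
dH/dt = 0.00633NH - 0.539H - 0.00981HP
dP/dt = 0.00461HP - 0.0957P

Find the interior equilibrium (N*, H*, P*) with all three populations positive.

From dP/dt = 0: 0.00461H* = 0.0957, so H* = 20.8.
From dN/dt = 0: 1.07(1 - N*/447) = 0.0303·20.8, giving N* = 447·(1 - 0.588) = 184.
From dH/dt = 0: 0.00633·184 - 0.539 = 0.00981P*, so P* = 0.627/0.00981 = 63.9.

N* ≈ 184, H* ≈ 20.8, P* ≈ 63.9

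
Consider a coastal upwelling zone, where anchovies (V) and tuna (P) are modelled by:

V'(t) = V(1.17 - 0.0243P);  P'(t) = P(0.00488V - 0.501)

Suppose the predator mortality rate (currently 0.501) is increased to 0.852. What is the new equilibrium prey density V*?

At the interior fixed point, setting dP/dt = 0 with P > 0 fixes V* = (predator death rate)/(VP coefficient) — independent of the other coefficients.
With the change, V* = 0.852/0.00488 = 175; it rises from 103.

V* ≈ 175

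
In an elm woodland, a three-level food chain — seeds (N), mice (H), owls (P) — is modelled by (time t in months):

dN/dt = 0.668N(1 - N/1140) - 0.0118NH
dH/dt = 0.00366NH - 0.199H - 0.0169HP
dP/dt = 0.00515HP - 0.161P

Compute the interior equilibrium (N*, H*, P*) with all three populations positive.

From dP/dt = 0: 0.00515H* = 0.161, so H* = 31.3.
From dN/dt = 0: 0.668(1 - N*/1140) = 0.0118·31.3, giving N* = 1140·(1 - 0.552) = 510.
From dH/dt = 0: 0.00366·510 - 0.199 = 0.0169P*, so P* = 1.67/0.0169 = 98.8.

N* ≈ 510, H* ≈ 31.3, P* ≈ 98.8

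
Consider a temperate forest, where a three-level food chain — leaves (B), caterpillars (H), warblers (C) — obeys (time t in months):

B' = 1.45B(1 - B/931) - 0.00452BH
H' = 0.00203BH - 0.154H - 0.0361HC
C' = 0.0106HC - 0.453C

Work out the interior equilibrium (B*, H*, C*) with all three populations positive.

B* ≈ 807, H* ≈ 42.7, C* ≈ 41.1

From dC/dt = 0: 0.0106H* = 0.453, so H* = 42.7.
From dB/dt = 0: 1.45(1 - B*/931) = 0.00452·42.7, giving B* = 931·(1 - 0.133) = 807.
From dH/dt = 0: 0.00203·807 - 0.154 = 0.0361C*, so C* = 1.48/0.0361 = 41.1.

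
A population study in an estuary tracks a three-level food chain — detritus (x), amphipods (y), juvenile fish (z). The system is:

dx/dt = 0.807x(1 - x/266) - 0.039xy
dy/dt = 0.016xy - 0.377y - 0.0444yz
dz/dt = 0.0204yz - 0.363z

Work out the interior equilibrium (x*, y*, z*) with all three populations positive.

From dz/dt = 0: 0.0204y* = 0.363, so y* = 17.8.
From dx/dt = 0: 0.807(1 - x*/266) = 0.039·17.8, giving x* = 266·(1 - 0.86) = 37.3.
From dy/dt = 0: 0.016·37.3 - 0.377 = 0.0444z*, so z* = 0.219/0.0444 = 4.93.

x* ≈ 37.3, y* ≈ 17.8, z* ≈ 4.93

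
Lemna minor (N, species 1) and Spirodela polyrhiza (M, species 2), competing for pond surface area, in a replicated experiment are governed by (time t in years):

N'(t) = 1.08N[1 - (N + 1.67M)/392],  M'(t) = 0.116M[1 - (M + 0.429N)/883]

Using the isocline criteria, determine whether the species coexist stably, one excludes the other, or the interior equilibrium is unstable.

Compare the nullcline intercepts: K1/α12 = 392/1.67 = 235 < K2 = 883; K2/α21 = 883/0.429 = 2060 > K1 = 392.
Since the inequalities point opposite ways, species 2 can invade but species 1 cannot.

species 2 excludes species 1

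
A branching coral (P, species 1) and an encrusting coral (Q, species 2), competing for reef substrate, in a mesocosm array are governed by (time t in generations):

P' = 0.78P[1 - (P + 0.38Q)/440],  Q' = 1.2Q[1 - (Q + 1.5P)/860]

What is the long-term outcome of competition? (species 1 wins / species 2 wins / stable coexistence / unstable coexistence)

stable coexistence

Compare the nullcline intercepts: K1/α12 = 440/0.38 = 1160 > K2 = 860; K2/α21 = 860/1.5 = 573 > K1 = 440.
Since both inequalities hold, each species can invade when rare, so the interior equilibrium is stable.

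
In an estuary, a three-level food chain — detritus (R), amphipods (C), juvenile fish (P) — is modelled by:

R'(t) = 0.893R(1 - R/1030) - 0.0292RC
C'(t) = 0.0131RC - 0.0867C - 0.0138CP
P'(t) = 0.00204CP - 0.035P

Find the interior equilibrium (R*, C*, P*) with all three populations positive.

From dP/dt = 0: 0.00204C* = 0.035, so C* = 17.2.
From dR/dt = 0: 0.893(1 - R*/1030) = 0.0292·17.2, giving R* = 1030·(1 - 0.561) = 452.
From dC/dt = 0: 0.0131·452 - 0.0867 = 0.0138P*, so P* = 5.84/0.0138 = 423.

R* ≈ 452, C* ≈ 17.2, P* ≈ 423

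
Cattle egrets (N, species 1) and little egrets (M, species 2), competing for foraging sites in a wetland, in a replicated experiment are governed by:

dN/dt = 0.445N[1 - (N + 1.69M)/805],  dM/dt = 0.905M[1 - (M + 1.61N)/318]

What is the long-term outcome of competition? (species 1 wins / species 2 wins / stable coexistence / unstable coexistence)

species 1 excludes species 2

Compare the nullcline intercepts: K1/α12 = 805/1.69 = 476 > K2 = 318; K2/α21 = 318/1.61 = 198 < K1 = 805.
Since the inequalities point opposite ways, species 1 can invade but species 2 cannot.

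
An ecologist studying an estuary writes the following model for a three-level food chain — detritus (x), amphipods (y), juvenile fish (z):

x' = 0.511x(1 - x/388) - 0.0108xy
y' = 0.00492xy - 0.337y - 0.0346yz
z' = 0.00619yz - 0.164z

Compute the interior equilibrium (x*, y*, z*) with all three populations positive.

x* ≈ 171, y* ≈ 26.5, z* ≈ 14.5

From dz/dt = 0: 0.00619y* = 0.164, so y* = 26.5.
From dx/dt = 0: 0.511(1 - x*/388) = 0.0108·26.5, giving x* = 388·(1 - 0.56) = 171.
From dy/dt = 0: 0.00492·171 - 0.337 = 0.0346z*, so z* = 0.503/0.0346 = 14.5.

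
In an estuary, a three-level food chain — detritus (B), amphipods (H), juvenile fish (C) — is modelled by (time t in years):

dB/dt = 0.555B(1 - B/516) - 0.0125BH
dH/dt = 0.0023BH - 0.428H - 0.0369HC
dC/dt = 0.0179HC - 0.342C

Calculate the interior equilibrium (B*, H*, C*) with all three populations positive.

From dC/dt = 0: 0.0179H* = 0.342, so H* = 19.1.
From dB/dt = 0: 0.555(1 - B*/516) = 0.0125·19.1, giving B* = 516·(1 - 0.43) = 294.
From dH/dt = 0: 0.0023·294 - 0.428 = 0.0369C*, so C* = 0.248/0.0369 = 6.72.

B* ≈ 294, H* ≈ 19.1, C* ≈ 6.72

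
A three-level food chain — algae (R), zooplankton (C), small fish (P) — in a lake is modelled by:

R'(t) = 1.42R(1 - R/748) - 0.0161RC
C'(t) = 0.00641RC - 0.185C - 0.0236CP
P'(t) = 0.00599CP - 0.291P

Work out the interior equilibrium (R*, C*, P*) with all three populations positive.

R* ≈ 336, C* ≈ 48.6, P* ≈ 83.4

From dP/dt = 0: 0.00599C* = 0.291, so C* = 48.6.
From dR/dt = 0: 1.42(1 - R*/748) = 0.0161·48.6, giving R* = 748·(1 - 0.551) = 336.
From dC/dt = 0: 0.00641·336 - 0.185 = 0.0236P*, so P* = 1.97/0.0236 = 83.4.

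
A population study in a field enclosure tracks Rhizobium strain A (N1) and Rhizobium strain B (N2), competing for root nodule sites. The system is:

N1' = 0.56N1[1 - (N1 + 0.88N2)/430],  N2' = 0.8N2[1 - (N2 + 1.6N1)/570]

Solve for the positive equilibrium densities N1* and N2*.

N1* ≈ 175, N2* ≈ 289

Setting both brackets to zero gives the nullclines N1 + 0.88N2 = 430 and 1.6N1 + N2 = 570.
Substituting N2 = 570 - 1.6N1 into the first: N1(1 - 0.88·1.6) = 430 - 0.88·570.
So N1* = -71.6/-0.408 = 175, and then N2* = 570 - 1.6·175 = 289.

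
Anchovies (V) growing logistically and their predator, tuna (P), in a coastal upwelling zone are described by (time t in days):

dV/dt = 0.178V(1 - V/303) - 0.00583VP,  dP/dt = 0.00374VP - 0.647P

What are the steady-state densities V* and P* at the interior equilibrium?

V* ≈ 173, P* ≈ 13.1

From dP/dt = 0 with P > 0: 0.00374V* = 0.647, so V* = 173.
Substitute into dV/dt = 0: 0.178(1 - 173/303) = 0.00583P*.
The bracket is 0.429, giving P* = 0.0764/0.00583 = 13.1.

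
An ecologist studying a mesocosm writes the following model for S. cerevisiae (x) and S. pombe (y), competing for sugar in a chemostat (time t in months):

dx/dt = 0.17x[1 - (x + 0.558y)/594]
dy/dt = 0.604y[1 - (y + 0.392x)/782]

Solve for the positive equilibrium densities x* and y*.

x* ≈ 202, y* ≈ 703

Setting both brackets to zero gives the nullclines x + 0.558y = 594 and 0.392x + y = 782.
Substituting y = 782 - 0.392x into the first: x(1 - 0.558·0.392) = 594 - 0.558·782.
So x* = 158/0.781 = 202, and then y* = 782 - 0.392·202 = 703.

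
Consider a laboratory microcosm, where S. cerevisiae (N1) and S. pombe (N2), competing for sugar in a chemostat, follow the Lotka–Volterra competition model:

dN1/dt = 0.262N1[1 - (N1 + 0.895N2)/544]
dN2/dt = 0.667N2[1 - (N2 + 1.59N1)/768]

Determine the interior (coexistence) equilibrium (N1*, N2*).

N1* ≈ 339, N2* ≈ 229

Setting both brackets to zero gives the nullclines N1 + 0.895N2 = 544 and 1.59N1 + N2 = 768.
Substituting N2 = 768 - 1.59N1 into the first: N1(1 - 0.895·1.59) = 544 - 0.895·768.
So N1* = -143/-0.423 = 339, and then N2* = 768 - 1.59·339 = 229.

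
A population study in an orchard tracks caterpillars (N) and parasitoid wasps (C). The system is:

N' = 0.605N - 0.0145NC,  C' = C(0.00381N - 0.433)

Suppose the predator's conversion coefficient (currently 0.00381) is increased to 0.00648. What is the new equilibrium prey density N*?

N* ≈ 66.8

At the interior fixed point, setting dC/dt = 0 with C > 0 fixes N* = (predator death rate)/(NC coefficient) — independent of the other coefficients.
With the change, N* = 0.433/0.00648 = 66.8; it falls from 114.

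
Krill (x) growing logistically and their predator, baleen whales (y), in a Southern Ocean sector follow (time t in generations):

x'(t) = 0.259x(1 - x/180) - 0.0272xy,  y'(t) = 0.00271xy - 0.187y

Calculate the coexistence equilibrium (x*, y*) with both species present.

x* ≈ 69, y* ≈ 5.87

From dy/dt = 0 with y > 0: 0.00271x* = 0.187, so x* = 69.
Substitute into dx/dt = 0: 0.259(1 - 69/180) = 0.0272y*.
The bracket is 0.617, giving y* = 0.16/0.0272 = 5.87.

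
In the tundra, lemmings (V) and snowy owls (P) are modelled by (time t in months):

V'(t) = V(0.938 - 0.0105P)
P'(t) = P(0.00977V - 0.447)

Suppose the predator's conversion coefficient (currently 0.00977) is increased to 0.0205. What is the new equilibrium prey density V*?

V* ≈ 21.8

At the interior fixed point, setting dP/dt = 0 with P > 0 fixes V* = (predator death rate)/(VP coefficient) — independent of the other coefficients.
With the change, V* = 0.447/0.0205 = 21.8; it falls from 45.8.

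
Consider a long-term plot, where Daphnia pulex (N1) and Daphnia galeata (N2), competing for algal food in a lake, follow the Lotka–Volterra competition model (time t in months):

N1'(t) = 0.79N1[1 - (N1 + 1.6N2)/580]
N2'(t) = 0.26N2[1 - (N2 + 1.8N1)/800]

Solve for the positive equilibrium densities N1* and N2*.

N1* ≈ 372, N2* ≈ 130

Setting both brackets to zero gives the nullclines N1 + 1.6N2 = 580 and 1.8N1 + N2 = 800.
Substituting N2 = 800 - 1.8N1 into the first: N1(1 - 1.6·1.8) = 580 - 1.6·800.
So N1* = -700/-1.88 = 372, and then N2* = 800 - 1.8·372 = 130.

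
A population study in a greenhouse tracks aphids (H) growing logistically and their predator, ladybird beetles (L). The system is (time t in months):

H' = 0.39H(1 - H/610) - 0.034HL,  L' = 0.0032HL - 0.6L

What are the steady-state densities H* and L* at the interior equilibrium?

H* ≈ 187, L* ≈ 7.94

From dL/dt = 0 with L > 0: 0.0032H* = 0.6, so H* = 187.
Substitute into dH/dt = 0: 0.39(1 - 187/610) = 0.034L*.
The bracket is 0.693, giving L* = 0.27/0.034 = 7.94.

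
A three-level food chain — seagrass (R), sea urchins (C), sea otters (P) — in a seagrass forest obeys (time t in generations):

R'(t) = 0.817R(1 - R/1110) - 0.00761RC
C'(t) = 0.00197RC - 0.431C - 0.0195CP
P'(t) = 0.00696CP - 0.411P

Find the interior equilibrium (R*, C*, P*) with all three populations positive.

R* ≈ 499, C* ≈ 59.1, P* ≈ 28.4

From dP/dt = 0: 0.00696C* = 0.411, so C* = 59.1.
From dR/dt = 0: 0.817(1 - R*/1110) = 0.00761·59.1, giving R* = 1110·(1 - 0.55) = 499.
From dC/dt = 0: 0.00197·499 - 0.431 = 0.0195P*, so P* = 0.553/0.0195 = 28.4.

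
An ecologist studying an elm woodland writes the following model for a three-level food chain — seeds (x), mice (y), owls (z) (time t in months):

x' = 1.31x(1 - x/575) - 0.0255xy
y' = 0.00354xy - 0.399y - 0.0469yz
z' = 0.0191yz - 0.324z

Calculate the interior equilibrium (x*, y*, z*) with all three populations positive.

From dz/dt = 0: 0.0191y* = 0.324, so y* = 17.
From dx/dt = 0: 1.31(1 - x*/575) = 0.0255·17, giving x* = 575·(1 - 0.33) = 385.
From dy/dt = 0: 0.00354·385 - 0.399 = 0.0469z*, so z* = 0.964/0.0469 = 20.6.

x* ≈ 385, y* ≈ 17, z* ≈ 20.6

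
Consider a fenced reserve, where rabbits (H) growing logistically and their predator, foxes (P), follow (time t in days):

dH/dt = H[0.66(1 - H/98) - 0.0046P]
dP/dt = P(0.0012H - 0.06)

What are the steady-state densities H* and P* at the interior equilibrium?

From dP/dt = 0 with P > 0: 0.0012H* = 0.06, so H* = 50.
Substitute into dH/dt = 0: 0.66(1 - 50/98) = 0.0046P*.
The bracket is 0.49, giving P* = 0.323/0.0046 = 70.3.

H* ≈ 50, P* ≈ 70.3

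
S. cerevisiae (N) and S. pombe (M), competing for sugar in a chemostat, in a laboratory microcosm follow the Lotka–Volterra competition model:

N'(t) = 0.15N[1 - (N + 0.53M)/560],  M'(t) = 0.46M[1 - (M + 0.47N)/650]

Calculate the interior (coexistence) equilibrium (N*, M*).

N* ≈ 287, M* ≈ 515

Setting both brackets to zero gives the nullclines N + 0.53M = 560 and 0.47N + M = 650.
Substituting M = 650 - 0.47N into the first: N(1 - 0.53·0.47) = 560 - 0.53·650.
So N* = 216/0.751 = 287, and then M* = 650 - 0.47·287 = 515.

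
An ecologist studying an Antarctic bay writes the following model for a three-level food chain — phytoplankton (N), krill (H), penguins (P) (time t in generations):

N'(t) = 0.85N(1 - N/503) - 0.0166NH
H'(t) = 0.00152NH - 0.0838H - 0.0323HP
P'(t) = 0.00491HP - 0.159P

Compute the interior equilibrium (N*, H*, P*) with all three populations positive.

N* ≈ 185, H* ≈ 32.4, P* ≈ 6.11

From dP/dt = 0: 0.00491H* = 0.159, so H* = 32.4.
From dN/dt = 0: 0.85(1 - N*/503) = 0.0166·32.4, giving N* = 503·(1 - 0.632) = 185.
From dH/dt = 0: 0.00152·185 - 0.0838 = 0.0323P*, so P* = 0.197/0.0323 = 6.11.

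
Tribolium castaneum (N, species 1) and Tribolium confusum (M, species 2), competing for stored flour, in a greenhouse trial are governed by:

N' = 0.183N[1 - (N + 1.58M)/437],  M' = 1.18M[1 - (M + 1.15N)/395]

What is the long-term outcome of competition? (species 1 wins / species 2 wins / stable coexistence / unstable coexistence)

unstable coexistence (outcome depends on initial conditions)

Compare the nullcline intercepts: K1/α12 = 437/1.58 = 277 < K2 = 395; K2/α21 = 395/1.15 = 343 < K1 = 437.
Since both are reversed, neither can invade when rare; the interior point is a saddle.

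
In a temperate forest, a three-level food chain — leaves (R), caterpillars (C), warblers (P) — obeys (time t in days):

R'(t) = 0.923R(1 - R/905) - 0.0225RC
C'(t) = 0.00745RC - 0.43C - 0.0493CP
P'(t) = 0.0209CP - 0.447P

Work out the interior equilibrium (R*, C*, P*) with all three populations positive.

From dP/dt = 0: 0.0209C* = 0.447, so C* = 21.4.
From dR/dt = 0: 0.923(1 - R*/905) = 0.0225·21.4, giving R* = 905·(1 - 0.521) = 433.
From dC/dt = 0: 0.00745·433 - 0.43 = 0.0493P*, so P* = 2.8/0.0493 = 56.7.

R* ≈ 433, C* ≈ 21.4, P* ≈ 56.7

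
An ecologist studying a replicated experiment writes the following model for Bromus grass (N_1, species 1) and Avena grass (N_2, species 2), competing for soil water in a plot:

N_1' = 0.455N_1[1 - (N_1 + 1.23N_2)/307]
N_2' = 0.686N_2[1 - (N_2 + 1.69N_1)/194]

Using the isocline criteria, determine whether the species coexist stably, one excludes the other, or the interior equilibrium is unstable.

species 1 excludes species 2

Compare the nullcline intercepts: K1/α12 = 307/1.23 = 250 > K2 = 194; K2/α21 = 194/1.69 = 115 < K1 = 307.
Since the inequalities point opposite ways, species 1 can invade but species 2 cannot.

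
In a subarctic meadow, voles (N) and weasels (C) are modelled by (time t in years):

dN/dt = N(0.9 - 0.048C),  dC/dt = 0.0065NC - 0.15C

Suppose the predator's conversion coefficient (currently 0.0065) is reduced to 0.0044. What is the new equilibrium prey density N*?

N* ≈ 34.1

At the interior fixed point, setting dC/dt = 0 with C > 0 fixes N* = (predator death rate)/(NC coefficient) — independent of the other coefficients.
With the change, N* = 0.15/0.0044 = 34.1; it rises from 23.1.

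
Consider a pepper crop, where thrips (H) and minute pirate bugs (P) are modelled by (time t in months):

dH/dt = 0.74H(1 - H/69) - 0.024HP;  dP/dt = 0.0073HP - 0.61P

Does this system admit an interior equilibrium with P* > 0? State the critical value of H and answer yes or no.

The predator equation gives dP/dt > 0 only when H > 0.61/0.0073 = 83.6.
Without the predator, H → K = 69. Since 69 < 83.6, the predator cannot invade.

Threshold H = 83.6; K < 83.6, so no, the predator goes extinct.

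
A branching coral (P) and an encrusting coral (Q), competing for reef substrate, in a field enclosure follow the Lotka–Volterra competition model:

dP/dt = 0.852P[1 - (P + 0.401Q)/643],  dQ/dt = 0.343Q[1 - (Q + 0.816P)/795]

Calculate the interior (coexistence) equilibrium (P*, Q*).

P* ≈ 482, Q* ≈ 402

Setting both brackets to zero gives the nullclines P + 0.401Q = 643 and 0.816P + Q = 795.
Substituting Q = 795 - 0.816P into the first: P(1 - 0.401·0.816) = 643 - 0.401·795.
So P* = 324/0.673 = 482, and then Q* = 795 - 0.816·482 = 402.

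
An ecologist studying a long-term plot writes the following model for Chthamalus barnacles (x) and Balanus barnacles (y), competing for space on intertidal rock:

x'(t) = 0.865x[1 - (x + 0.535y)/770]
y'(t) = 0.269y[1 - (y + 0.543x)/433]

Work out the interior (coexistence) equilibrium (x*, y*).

x* ≈ 759, y* ≈ 21

Setting both brackets to zero gives the nullclines x + 0.535y = 770 and 0.543x + y = 433.
Substituting y = 433 - 0.543x into the first: x(1 - 0.535·0.543) = 770 - 0.535·433.
So x* = 538/0.709 = 759, and then y* = 433 - 0.543·759 = 21.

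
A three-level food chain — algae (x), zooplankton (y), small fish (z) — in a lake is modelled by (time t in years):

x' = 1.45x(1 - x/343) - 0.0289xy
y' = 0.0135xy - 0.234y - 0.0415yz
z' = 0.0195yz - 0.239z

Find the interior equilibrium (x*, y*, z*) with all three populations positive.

x* ≈ 259, y* ≈ 12.3, z* ≈ 78.7

From dz/dt = 0: 0.0195y* = 0.239, so y* = 12.3.
From dx/dt = 0: 1.45(1 - x*/343) = 0.0289·12.3, giving x* = 343·(1 - 0.244) = 259.
From dy/dt = 0: 0.0135·259 - 0.234 = 0.0415z*, so z* = 3.27/0.0415 = 78.7.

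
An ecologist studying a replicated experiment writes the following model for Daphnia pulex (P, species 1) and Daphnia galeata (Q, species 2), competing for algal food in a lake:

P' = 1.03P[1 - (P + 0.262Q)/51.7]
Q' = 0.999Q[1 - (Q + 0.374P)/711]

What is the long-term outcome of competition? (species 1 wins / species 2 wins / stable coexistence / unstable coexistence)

Compare the nullcline intercepts: K1/α12 = 51.7/0.262 = 197 < K2 = 711; K2/α21 = 711/0.374 = 1900 > K1 = 51.7.
Since the inequalities point opposite ways, species 2 can invade but species 1 cannot.

species 2 excludes species 1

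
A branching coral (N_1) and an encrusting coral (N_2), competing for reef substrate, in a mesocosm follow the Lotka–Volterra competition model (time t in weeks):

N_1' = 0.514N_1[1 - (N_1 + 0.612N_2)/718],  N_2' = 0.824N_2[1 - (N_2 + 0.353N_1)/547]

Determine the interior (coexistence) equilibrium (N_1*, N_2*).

Setting both brackets to zero gives the nullclines N_1 + 0.612N_2 = 718 and 0.353N_1 + N_2 = 547.
Substituting N_2 = 547 - 0.353N_1 into the first: N_1(1 - 0.612·0.353) = 718 - 0.612·547.
So N_1* = 383/0.784 = 489, and then N_2* = 547 - 0.353·489 = 374.

N_1* ≈ 489, N_2* ≈ 374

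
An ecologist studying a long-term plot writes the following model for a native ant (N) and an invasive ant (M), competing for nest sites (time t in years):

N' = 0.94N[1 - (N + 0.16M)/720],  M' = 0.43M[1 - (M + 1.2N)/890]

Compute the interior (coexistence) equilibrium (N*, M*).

N* ≈ 715, M* ≈ 32.2

Setting both brackets to zero gives the nullclines N + 0.16M = 720 and 1.2N + M = 890.
Substituting M = 890 - 1.2N into the first: N(1 - 0.16·1.2) = 720 - 0.16·890.
So N* = 578/0.808 = 715, and then M* = 890 - 1.2·715 = 32.2.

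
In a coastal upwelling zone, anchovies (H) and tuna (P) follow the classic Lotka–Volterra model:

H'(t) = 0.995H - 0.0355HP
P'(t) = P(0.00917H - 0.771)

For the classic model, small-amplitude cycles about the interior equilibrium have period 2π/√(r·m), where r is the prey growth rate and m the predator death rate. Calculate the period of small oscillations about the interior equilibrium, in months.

Here r = 0.995 and m = 0.771, so r·m = 0.767.
ω = √0.767 = 0.876 per month, hence T = 2π/ω ≈ 7.17 months.

T ≈ 7.17 months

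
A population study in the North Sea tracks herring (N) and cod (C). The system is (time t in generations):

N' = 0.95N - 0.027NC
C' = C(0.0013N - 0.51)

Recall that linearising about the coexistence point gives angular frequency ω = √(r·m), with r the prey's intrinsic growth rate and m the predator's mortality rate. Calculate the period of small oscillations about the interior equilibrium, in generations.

T ≈ 9.03 generations

Here r = 0.95 and m = 0.51, so r·m = 0.484.
ω = √0.484 = 0.696 per generation, hence T = 2π/ω ≈ 9.03 generations.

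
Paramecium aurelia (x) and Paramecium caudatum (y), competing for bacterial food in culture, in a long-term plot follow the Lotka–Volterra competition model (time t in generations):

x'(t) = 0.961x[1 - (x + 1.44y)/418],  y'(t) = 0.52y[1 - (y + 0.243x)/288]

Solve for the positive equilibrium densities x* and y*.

x* ≈ 5.05, y* ≈ 287

Setting both brackets to zero gives the nullclines x + 1.44y = 418 and 0.243x + y = 288.
Substituting y = 288 - 0.243x into the first: x(1 - 1.44·0.243) = 418 - 1.44·288.
So x* = 3.28/0.65 = 5.05, and then y* = 288 - 0.243·5.05 = 287.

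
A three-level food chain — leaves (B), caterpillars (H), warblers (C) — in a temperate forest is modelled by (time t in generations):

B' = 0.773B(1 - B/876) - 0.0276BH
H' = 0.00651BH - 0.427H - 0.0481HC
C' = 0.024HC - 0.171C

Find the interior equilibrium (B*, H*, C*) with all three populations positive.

From dC/dt = 0: 0.024H* = 0.171, so H* = 7.12.
From dB/dt = 0: 0.773(1 - B*/876) = 0.0276·7.12, giving B* = 876·(1 - 0.254) = 653.
From dH/dt = 0: 0.00651·653 - 0.427 = 0.0481C*, so C* = 3.82/0.0481 = 79.5.

B* ≈ 653, H* ≈ 7.12, C* ≈ 79.5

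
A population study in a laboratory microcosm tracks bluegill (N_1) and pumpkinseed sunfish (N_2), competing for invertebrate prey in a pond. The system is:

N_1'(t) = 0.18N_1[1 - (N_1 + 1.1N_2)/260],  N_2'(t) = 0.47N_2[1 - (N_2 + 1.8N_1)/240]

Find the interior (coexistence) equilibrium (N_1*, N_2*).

N_1* ≈ 4.08, N_2* ≈ 233

Setting both brackets to zero gives the nullclines N_1 + 1.1N_2 = 260 and 1.8N_1 + N_2 = 240.
Substituting N_2 = 240 - 1.8N_1 into the first: N_1(1 - 1.1·1.8) = 260 - 1.1·240.
So N_1* = -4/-0.98 = 4.08, and then N_2* = 240 - 1.8·4.08 = 233.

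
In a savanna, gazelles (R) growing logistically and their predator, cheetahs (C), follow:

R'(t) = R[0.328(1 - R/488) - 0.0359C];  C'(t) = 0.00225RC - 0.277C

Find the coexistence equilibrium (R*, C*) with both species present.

From dC/dt = 0 with C > 0: 0.00225R* = 0.277, so R* = 123.
Substitute into dR/dt = 0: 0.328(1 - 123/488) = 0.0359C*.
The bracket is 0.748, giving C* = 0.245/0.0359 = 6.83.

R* ≈ 123, C* ≈ 6.83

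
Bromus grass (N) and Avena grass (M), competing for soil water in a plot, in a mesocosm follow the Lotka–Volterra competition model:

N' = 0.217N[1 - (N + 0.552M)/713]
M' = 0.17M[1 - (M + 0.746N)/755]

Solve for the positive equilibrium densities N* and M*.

N* ≈ 504, M* ≈ 379

Setting both brackets to zero gives the nullclines N + 0.552M = 713 and 0.746N + M = 755.
Substituting M = 755 - 0.746N into the first: N(1 - 0.552·0.746) = 713 - 0.552·755.
So N* = 296/0.588 = 504, and then M* = 755 - 0.746·504 = 379.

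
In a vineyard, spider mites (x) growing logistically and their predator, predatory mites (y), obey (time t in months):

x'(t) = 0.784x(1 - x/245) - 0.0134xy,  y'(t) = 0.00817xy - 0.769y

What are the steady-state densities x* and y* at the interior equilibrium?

x* ≈ 94.1, y* ≈ 36

From dy/dt = 0 with y > 0: 0.00817x* = 0.769, so x* = 94.1.
Substitute into dx/dt = 0: 0.784(1 - 94.1/245) = 0.0134y*.
The bracket is 0.616, giving y* = 0.483/0.0134 = 36.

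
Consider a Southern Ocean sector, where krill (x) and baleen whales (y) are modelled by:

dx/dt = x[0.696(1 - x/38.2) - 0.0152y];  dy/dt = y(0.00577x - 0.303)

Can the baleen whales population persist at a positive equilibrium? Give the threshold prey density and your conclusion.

The predator equation gives dy/dt > 0 only when x > 0.303/0.00577 = 52.5.
Without the predator, x → K = 38.2. Since 38.2 < 52.5, the predator cannot invade.

Threshold x = 52.5; K < 52.5, so no, the predator goes extinct.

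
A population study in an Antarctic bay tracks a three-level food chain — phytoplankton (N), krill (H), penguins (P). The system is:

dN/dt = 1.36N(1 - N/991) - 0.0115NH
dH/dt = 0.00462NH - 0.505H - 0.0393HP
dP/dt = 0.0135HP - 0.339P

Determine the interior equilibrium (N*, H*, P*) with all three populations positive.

From dP/dt = 0: 0.0135H* = 0.339, so H* = 25.1.
From dN/dt = 0: 1.36(1 - N*/991) = 0.0115·25.1, giving N* = 991·(1 - 0.212) = 781.
From dH/dt = 0: 0.00462·781 - 0.505 = 0.0393P*, so P* = 3.1/0.0393 = 78.9.

N* ≈ 781, H* ≈ 25.1, P* ≈ 78.9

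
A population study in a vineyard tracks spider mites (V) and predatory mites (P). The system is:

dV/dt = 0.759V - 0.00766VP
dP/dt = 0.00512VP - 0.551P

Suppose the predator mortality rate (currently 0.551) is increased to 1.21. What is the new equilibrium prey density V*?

V* ≈ 236

At the interior fixed point, setting dP/dt = 0 with P > 0 fixes V* = (predator death rate)/(VP coefficient) — independent of the other coefficients.
With the change, V* = 1.21/0.00512 = 236; it rises from 108.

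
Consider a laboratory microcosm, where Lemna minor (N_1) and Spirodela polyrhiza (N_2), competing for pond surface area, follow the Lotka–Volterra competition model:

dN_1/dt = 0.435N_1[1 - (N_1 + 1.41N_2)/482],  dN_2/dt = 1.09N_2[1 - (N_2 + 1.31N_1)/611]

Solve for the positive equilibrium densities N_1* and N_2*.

N_1* ≈ 448, N_2* ≈ 24.1

Setting both brackets to zero gives the nullclines N_1 + 1.41N_2 = 482 and 1.31N_1 + N_2 = 611.
Substituting N_2 = 611 - 1.31N_1 into the first: N_1(1 - 1.41·1.31) = 482 - 1.41·611.
So N_1* = -380/-0.847 = 448, and then N_2* = 611 - 1.31·448 = 24.1.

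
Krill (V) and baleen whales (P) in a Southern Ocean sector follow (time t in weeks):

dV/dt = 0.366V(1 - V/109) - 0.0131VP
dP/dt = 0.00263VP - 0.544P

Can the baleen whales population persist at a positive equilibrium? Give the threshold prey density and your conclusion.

The predator equation gives dP/dt > 0 only when V > 0.544/0.00263 = 207.
Without the predator, V → K = 109. Since 109 < 207, the predator cannot invade.

Threshold V = 207; K < 207, so no, the predator goes extinct.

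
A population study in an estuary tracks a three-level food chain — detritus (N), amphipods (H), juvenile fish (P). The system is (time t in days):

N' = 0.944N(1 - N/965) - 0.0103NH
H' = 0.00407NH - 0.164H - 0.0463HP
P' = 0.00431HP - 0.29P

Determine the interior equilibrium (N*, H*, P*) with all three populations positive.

N* ≈ 257, H* ≈ 67.3, P* ≈ 19

From dP/dt = 0: 0.00431H* = 0.29, so H* = 67.3.
From dN/dt = 0: 0.944(1 - N*/965) = 0.0103·67.3, giving N* = 965·(1 - 0.734) = 257.
From dH/dt = 0: 0.00407·257 - 0.164 = 0.0463P*, so P* = 0.88/0.0463 = 19.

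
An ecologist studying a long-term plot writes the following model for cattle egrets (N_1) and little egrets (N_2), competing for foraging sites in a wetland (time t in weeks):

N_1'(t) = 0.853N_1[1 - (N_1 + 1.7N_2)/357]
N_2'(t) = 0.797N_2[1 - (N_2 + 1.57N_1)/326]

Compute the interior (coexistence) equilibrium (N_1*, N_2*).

Setting both brackets to zero gives the nullclines N_1 + 1.7N_2 = 357 and 1.57N_1 + N_2 = 326.
Substituting N_2 = 326 - 1.57N_1 into the first: N_1(1 - 1.7·1.57) = 357 - 1.7·326.
So N_1* = -197/-1.67 = 118, and then N_2* = 326 - 1.57·118 = 140.

N_1* ≈ 118, N_2* ≈ 140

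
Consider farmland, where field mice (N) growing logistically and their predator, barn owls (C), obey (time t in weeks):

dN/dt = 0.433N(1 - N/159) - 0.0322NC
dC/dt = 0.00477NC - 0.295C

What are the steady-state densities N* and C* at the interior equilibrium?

N* ≈ 61.8, C* ≈ 8.22

From dC/dt = 0 with C > 0: 0.00477N* = 0.295, so N* = 61.8.
Substitute into dN/dt = 0: 0.433(1 - 61.8/159) = 0.0322C*.
The bracket is 0.611, giving C* = 0.265/0.0322 = 8.22.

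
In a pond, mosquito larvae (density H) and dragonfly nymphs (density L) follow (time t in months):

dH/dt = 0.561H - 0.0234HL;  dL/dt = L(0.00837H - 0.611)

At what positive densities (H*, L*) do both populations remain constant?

H* ≈ 73, L* ≈ 24

Set dL/dt = 0 with L > 0: 0.00837H - 0.611 = 0, so H* = 0.611/0.00837 = 73.
Set dH/dt = 0 with H > 0: 0.561 - 0.0234L = 0, so L* = 0.561/0.0234 = 24.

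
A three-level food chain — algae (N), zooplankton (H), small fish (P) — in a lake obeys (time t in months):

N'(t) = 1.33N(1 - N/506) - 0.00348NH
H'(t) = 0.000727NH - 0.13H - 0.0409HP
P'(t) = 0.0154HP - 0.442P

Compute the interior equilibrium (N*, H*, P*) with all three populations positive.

From dP/dt = 0: 0.0154H* = 0.442, so H* = 28.7.
From dN/dt = 0: 1.33(1 - N*/506) = 0.00348·28.7, giving N* = 506·(1 - 0.0751) = 468.
From dH/dt = 0: 0.000727·468 - 0.13 = 0.0409P*, so P* = 0.21/0.0409 = 5.14.

N* ≈ 468, H* ≈ 28.7, P* ≈ 5.14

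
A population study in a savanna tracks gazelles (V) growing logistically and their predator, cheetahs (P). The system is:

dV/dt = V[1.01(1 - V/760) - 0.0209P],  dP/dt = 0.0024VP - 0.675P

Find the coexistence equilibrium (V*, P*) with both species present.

From dP/dt = 0 with P > 0: 0.0024V* = 0.675, so V* = 281.
Substitute into dV/dt = 0: 1.01(1 - 281/760) = 0.0209P*.
The bracket is 0.63, giving P* = 0.636/0.0209 = 30.4.

V* ≈ 281, P* ≈ 30.4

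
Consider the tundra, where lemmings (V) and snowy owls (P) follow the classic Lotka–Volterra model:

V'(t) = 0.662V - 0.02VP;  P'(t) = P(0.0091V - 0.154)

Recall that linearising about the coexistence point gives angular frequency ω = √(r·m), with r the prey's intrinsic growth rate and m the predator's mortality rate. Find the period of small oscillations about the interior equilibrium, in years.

T ≈ 19.7 years

Here r = 0.662 and m = 0.154, so r·m = 0.102.
ω = √0.102 = 0.319 per year, hence T = 2π/ω ≈ 19.7 years.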